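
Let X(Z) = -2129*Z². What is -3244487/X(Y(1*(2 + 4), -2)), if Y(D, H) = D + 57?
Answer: 3244487/8450001 ≈ 0.38396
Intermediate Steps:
Y(D, H) = 57 + D
-3244487/X(Y(1*(2 + 4), -2)) = -3244487*(-1/(2129*(57 + 1*(2 + 4))²)) = -3244487*(-1/(2129*(57 + 1*6)²)) = -3244487*(-1/(2129*(57 + 6)²)) = -3244487/((-2129*63²)) = -3244487/((-2129*3969)) = -3244487/(-8450001) = -3244487*(-1/8450001) = 3244487/8450001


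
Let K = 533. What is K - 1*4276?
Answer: -3743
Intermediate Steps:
K - 1*4276 = 533 - 1*4276 = 533 - 4276 = -3743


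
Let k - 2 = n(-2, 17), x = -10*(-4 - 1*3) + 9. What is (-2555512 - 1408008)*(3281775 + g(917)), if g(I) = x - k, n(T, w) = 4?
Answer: -13007670184960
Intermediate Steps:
x = 79 (x = -10*(-4 - 3) + 9 = -10*(-7) + 9 = 70 + 9 = 79)
k = 6 (k = 2 + 4 = 6)
g(I) = 73 (g(I) = 79 - 1*6 = 79 - 6 = 73)
(-2555512 - 1408008)*(3281775 + g(917)) = (-2555512 - 1408008)*(3281775 + 73) = -3963520*3281848 = -13007670184960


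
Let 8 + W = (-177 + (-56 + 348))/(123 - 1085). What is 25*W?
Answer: -195275/962 ≈ -202.99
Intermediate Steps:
W = -7811/962 (W = -8 + (-177 + (-56 + 348))/(123 - 1085) = -8 + (-177 + 292)/(-962) = -8 + 115*(-1/962) = -8 - 115/962 = -7811/962 ≈ -8.1195)
25*W = 25*(-7811/962) = -195275/962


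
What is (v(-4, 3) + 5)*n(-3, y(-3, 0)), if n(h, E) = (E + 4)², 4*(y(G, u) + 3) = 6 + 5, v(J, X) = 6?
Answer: 2475/16 ≈ 154.69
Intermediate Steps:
y(G, u) = -¼ (y(G, u) = -3 + (6 + 5)/4 = -3 + (¼)*11 = -3 + 11/4 = -¼)
n(h, E) = (4 + E)²
(v(-4, 3) + 5)*n(-3, y(-3, 0)) = (6 + 5)*(4 - ¼)² = 11*(15/4)² = 11*(225/16) = 2475/16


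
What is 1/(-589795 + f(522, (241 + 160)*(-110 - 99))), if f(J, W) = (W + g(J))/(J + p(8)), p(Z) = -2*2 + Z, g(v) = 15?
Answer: -263/155157982 ≈ -1.6950e-6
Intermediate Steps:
p(Z) = -4 + Z
f(J, W) = (15 + W)/(4 + J) (f(J, W) = (W + 15)/(J + (-4 + 8)) = (15 + W)/(J + 4) = (15 + W)/(4 + J))
1/(-589795 + f(522, (241 + 160)*(-110 - 99))) = 1/(-589795 + (15 + (241 + 160)*(-110 - 99))/(4 + 522)) = 1/(-589795 + (15 + 401*(-209))/526) = 1/(-589795 + (15 - 83809)/526) = 1/(-589795 + (1/526)*(-83794)) = 1/(-589795 - 41897/263) = 1/(-155157982/263) = -263/155157982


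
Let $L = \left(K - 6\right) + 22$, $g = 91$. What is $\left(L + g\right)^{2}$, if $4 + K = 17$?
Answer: $14400$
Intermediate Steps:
$K = 13$ ($K = -4 + 17 = 13$)
$L = 29$ ($L = \left(13 - 6\right) + 22 = 7 + 22 = 29$)
$\left(L + g\right)^{2} = \left(29 + 91\right)^{2} = 120^{2} = 14400$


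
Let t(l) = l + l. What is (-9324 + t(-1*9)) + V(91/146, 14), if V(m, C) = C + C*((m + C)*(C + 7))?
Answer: -367099/73 ≈ -5028.8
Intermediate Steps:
V(m, C) = C + C*(7 + C)*(C + m) (V(m, C) = C + C*((C + m)*(7 + C)) = C + C*((7 + C)*(C + m)) = C + C*(7 + C)*(C + m))
t(l) = 2*l
(-9324 + t(-1*9)) + V(91/146, 14) = (-9324 + 2*(-1*9)) + 14*(1 + 14² + 7*14 + 7*(91/146) + 14*(91/146)) = (-9324 + 2*(-9)) + 14*(1 + 196 + 98 + 7*(91*(1/146)) + 14*(91*(1/146))) = (-9324 - 18) + 14*(1 + 196 + 98 + 7*(91/146) + 14*(91/146)) = -9342 + 14*(1 + 196 + 98 + 637/146 + 637/73) = -9342 + 14*(44981/146) = -9342 + 314867/73 = -367099/73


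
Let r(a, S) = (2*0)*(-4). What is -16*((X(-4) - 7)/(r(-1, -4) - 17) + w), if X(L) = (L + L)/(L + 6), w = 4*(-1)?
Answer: 912/17 ≈ 53.647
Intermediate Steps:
w = -4
r(a, S) = 0 (r(a, S) = 0*(-4) = 0)
X(L) = 2*L/(6 + L) (X(L) = (2*L)/(6 + L) = 2*L/(6 + L))
-16*((X(-4) - 7)/(r(-1, -4) - 17) + w) = -16*((2*(-4)/(6 - 4) - 7)/(0 - 17) - 4) = -16*((2*(-4)/2 - 7)/(-17) - 4) = -16*((2*(-4)*(1/2) - 7)*(-1/17) - 4) = -16*((-4 - 7)*(-1/17) - 4) = -16*(-11*(-1/17) - 4) = -16*(11/17 - 4) = -16*(-57/17) = 912/17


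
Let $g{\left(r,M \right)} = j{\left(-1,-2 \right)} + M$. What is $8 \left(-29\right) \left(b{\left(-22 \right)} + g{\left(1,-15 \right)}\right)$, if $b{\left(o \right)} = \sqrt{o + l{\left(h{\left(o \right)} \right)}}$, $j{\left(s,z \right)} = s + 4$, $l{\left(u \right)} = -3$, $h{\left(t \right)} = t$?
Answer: $2784 - 1160 i \approx 2784.0 - 1160.0 i$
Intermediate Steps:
$j{\left(s,z \right)} = 4 + s$
$g{\left(r,M \right)} = 3 + M$ ($g{\left(r,M \right)} = \left(4 - 1\right) + M = 3 + M$)
$b{\left(o \right)} = \sqrt{-3 + o}$ ($b{\left(o \right)} = \sqrt{o - 3} = \sqrt{-3 + o}$)
$8 \left(-29\right) \left(b{\left(-22 \right)} + g{\left(1,-15 \right)}\right) = 8 \left(-29\right) \left(\sqrt{-3 - 22} + \left(3 - 15\right)\right) = - 232 \left(\sqrt{-25} - 12\right) = - 232 \left(5 i - 12\right) = - 232 \left(-12 + 5 i\right) = 2784 - 1160 i$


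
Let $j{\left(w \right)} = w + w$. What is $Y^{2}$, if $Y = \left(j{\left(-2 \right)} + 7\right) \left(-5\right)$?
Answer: $225$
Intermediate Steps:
$j{\left(w \right)} = 2 w$
$Y = -15$ ($Y = \left(2 \left(-2\right) + 7\right) \left(-5\right) = \left(-4 + 7\right) \left(-5\right) = 3 \left(-5\right) = -15$)
$Y^{2} = \left(-15\right)^{2} = 225$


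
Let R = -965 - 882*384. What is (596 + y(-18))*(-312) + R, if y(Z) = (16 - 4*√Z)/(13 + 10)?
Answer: -12093907/23 + 3744*I*√2/23 ≈ -5.2582e+5 + 230.21*I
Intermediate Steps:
y(Z) = 16/23 - 4*√Z/23 (y(Z) = (16 - 4*√Z)/23 = (16 - 4*√Z)*(1/23) = 16/23 - 4*√Z/23)
R = -339653 (R = -965 - 338688 = -339653)
(596 + y(-18))*(-312) + R = (596 + (16/23 - 12*I*√2/23))*(-312) - 339653 = (13724/23 - 12*I*√2/23)*(-312) - 339653 = (-4281888/23 + 3744*I*√2/23) - 339653 = -12093907/23 + 3744*I*√2/23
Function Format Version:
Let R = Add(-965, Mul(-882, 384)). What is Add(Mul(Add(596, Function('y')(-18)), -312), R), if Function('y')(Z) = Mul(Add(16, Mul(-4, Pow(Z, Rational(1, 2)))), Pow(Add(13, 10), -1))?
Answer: Add(Rational(-12093907, 23), Mul(Rational(3744, 23), I, Pow(2, Rational(1, 2)))) ≈ Add(-5.2582e+5, Mul(230.21, I))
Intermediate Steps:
Function('y')(Z) = Add(Rational(16, 23), Mul(Rational(-4, 23), Pow(Z, Rational(1, 2)))) (Function('y')(Z) = Mul(Add(16, Mul(-4, Pow(Z, Rational(1, 2)))), Pow(23, -1)) = Mul(Add(16, Mul(-4, Pow(Z, Rational(1, 2)))), Rational(1, 23)) = Add(Rational(16, 23), Mul(Rational(-4, 23), Pow(Z, Rational(1, 2)))))
R = -339653 (R = Add(-965, -338688) = -339653)
Add(Mul(Add(596, Function('y')(-18)), -312), R) = Add(Mul(Add(596, Add(Rational(16, 23), Mul(Rational(-4, 23), Pow(-18, Rational(1, 2))))), -312), -339653) = Add(Mul(Add(596, Add(Rational(16, 23), Mul(Rational(-4, 23), Mul(3, I, Pow(2, Rational(1, 2)))))), -312), -339653) = Add(Mul(Add(596, Add(Rational(16, 23), Mul(Rational(-12, 23), I, Pow(2, Rational(1, 2))))), -312), -339653) = Add(Mul(Add(Rational(13724, 23), Mul(Rational(-12, 23), I, Pow(2, Rational(1, 2)))), -312), -339653) = Add(Add(Rational(-4281888, 23), Mul(Rational(3744, 23), I, Pow(2, Rational(1, 2)))), -339653) = Add(Rational(-12093907, 23), Mul(Rational(3744, 23), I, Pow(2, Rational(1, 2))))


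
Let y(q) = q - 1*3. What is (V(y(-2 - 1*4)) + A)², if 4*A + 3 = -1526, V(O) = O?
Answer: 2449225/16 ≈ 1.5308e+5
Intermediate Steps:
y(q) = -3 + q (y(q) = q - 3 = -3 + q)
A = -1529/4 (A = -¾ + (¼)*(-1526) = -¾ - 763/2 = -1529/4 ≈ -382.25)
(V(y(-2 - 1*4)) + A)² = ((-3 + (-2 - 1*4)) - 1529/4)² = ((-3 + (-2 - 4)) - 1529/4)² = ((-3 - 6) - 1529/4)² = (-9 - 1529/4)² = (-1565/4)² = 2449225/16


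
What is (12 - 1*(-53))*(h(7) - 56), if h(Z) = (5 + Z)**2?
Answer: 5720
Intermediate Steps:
(12 - 1*(-53))*(h(7) - 56) = (12 - 1*(-53))*((5 + 7)**2 - 56) = (12 + 53)*(12**2 - 56) = 65*(144 - 56) = 65*88 = 5720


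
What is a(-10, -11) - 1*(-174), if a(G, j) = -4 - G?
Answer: 180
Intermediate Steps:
a(-10, -11) - 1*(-174) = (-4 - 1*(-10)) - 1*(-174) = (-4 + 10) + 174 = 6 + 174 = 180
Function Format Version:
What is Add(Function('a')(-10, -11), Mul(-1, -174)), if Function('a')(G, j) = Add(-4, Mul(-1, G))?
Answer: 180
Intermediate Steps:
Add(Function('a')(-10, -11), Mul(-1, -174)) = Add(Add(-4, Mul(-1, -10)), Mul(-1, -174)) = Add(Add(-4, 10), 174) = Add(6, 174) = 180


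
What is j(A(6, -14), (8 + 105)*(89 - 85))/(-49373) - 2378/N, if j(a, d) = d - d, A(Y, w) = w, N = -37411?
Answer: 2378/37411 ≈ 0.063564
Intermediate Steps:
j(a, d) = 0
j(A(6, -14), (8 + 105)*(89 - 85))/(-49373) - 2378/N = 0/(-49373) - 2378/(-37411) = 0*(-1/49373) - 2378*(-1/37411) = 0 + 2378/37411 = 2378/37411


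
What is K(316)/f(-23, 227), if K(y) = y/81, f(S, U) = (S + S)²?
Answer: 79/42849 ≈ 0.0018437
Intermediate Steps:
f(S, U) = 4*S² (f(S, U) = (2*S)² = 4*S²)
K(y) = y/81 (K(y) = y*(1/81) = y/81)
K(316)/f(-23, 227) = ((1/81)*316)/((4*(-23)²)) = 316/(81*((4*529))) = (316/81)/2116 = (316/81)*(1/2116) = 79/42849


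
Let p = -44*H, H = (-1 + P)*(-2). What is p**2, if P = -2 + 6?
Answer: 69696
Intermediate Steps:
P = 4
H = -6 (H = (-1 + 4)*(-2) = 3*(-2) = -6)
p = 264 (p = -44*(-6) = 264)
p**2 = 264**2 = 69696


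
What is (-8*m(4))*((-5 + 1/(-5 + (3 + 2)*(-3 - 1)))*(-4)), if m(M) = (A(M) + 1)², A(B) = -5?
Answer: -64512/25 ≈ -2580.5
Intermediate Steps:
m(M) = 16 (m(M) = (-5 + 1)² = (-4)² = 16)
(-8*m(4))*((-5 + 1/(-5 + (3 + 2)*(-3 - 1)))*(-4)) = (-8*16)*((-5 + 1/(-5 + (3 + 2)*(-3 - 1)))*(-4)) = -128*(-5 + 1/(-5 + 5*(-4)))*(-4) = -128*(-5 + 1/(-5 - 20))*(-4) = -128*(-5 + 1/(-25))*(-4) = -128*(-5 - 1/25)*(-4) = -(-16128)*(-4)/25 = -128*504/25 = -64512/25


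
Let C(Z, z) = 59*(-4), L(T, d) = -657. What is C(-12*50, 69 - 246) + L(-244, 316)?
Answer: -893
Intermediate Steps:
C(Z, z) = -236
C(-12*50, 69 - 246) + L(-244, 316) = -236 - 657 = -893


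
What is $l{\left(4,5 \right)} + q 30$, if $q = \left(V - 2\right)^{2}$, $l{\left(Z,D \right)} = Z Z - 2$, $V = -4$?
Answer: $1094$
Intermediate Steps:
$l{\left(Z,D \right)} = -2 + Z^{2}$ ($l{\left(Z,D \right)} = Z^{2} - 2 = -2 + Z^{2}$)
$q = 36$ ($q = \left(-4 - 2\right)^{2} = \left(-6\right)^{2} = 36$)
$l{\left(4,5 \right)} + q 30 = \left(-2 + 4^{2}\right) + 36 \cdot 30 = \left(-2 + 16\right) + 1080 = 14 + 1080 = 1094$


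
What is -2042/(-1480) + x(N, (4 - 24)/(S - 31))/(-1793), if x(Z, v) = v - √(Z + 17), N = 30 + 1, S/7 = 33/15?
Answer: 71358467/51745980 + 4*√3/1793 ≈ 1.3829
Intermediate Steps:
S = 77/5 (S = 7*(33/15) = 7*(33*(1/15)) = 7*(11/5) = 77/5 ≈ 15.400)
N = 31
x(Z, v) = v - √(17 + Z)
-2042/(-1480) + x(N, (4 - 24)/(S - 31))/(-1793) = -2042/(-1480) + ((4 - 24)/(77/5 - 31) - √(17 + 31))/(-1793) = -2042*(-1/1480) + (-20/(-78/5) - √48)*(-1/1793) = 1021/740 + (-20*(-5/78) - 4*√3)*(-1/1793) = 1021/740 + (50/39 - 4*√3)*(-1/1793) = 1021/740 + (-50/69927 + 4*√3/1793) = 71358467/51745980 + 4*√3/1793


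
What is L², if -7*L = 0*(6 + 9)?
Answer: 0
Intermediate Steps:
L = 0 (L = -0*(6 + 9) = -0*15 = -⅐*0 = 0)
L² = 0² = 0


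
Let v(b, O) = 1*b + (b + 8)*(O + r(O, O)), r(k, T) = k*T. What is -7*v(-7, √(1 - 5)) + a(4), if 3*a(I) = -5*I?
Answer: 211/3 - 14*I ≈ 70.333 - 14.0*I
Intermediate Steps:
a(I) = -5*I/3 (a(I) = (-5*I)/3 = -5*I/3)
r(k, T) = T*k
v(b, O) = b + (8 + b)*(O + O²) (v(b, O) = 1*b + (b + 8)*(O + O*O) = b + (8 + b)*(O + O²))
-7*v(-7, √(1 - 5)) + a(4) = -7*(-7 + 8*√(1 - 5) + 8*(√(1 - 5))² + √(1 - 5)*(-7) - 7*(√(1 - 5))²) - 5/3*4 = -7*(-7 + 8*√(-4) + 8*(√(-4))² + √(-4)*(-7) - 7*(√(-4))²) - 20/3 = -7*(-7 + 8*(2*I) + 8*(2*I)² + (2*I)*(-7) - 7*(2*I)²) - 20/3 = -7*(-7 + 16*I + 8*(-4) - 14*I - 7*(-4)) - 20/3 = -7*(-7 + 16*I - 32 - 14*I + 28) - 20/3 = -7*(-11 + 2*I) - 20/3 = (77 - 14*I) - 20/3 = 211/3 - 14*I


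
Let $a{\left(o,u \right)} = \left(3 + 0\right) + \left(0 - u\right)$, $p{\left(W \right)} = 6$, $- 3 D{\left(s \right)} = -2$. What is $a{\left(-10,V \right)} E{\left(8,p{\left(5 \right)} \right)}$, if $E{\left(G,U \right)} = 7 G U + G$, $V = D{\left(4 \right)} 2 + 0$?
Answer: $\frac{1720}{3} \approx 573.33$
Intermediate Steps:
$D{\left(s \right)} = \frac{2}{3}$ ($D{\left(s \right)} = \left(- \frac{1}{3}\right) \left(-2\right) = \frac{2}{3}$)
$V = \frac{4}{3}$ ($V = \frac{2}{3} \cdot 2 + 0 = \frac{4}{3} + 0 = \frac{4}{3} \approx 1.3333$)
$E{\left(G,U \right)} = G + 7 G U$ ($E{\left(G,U \right)} = 7 G U + G = G + 7 G U$)
$a{\left(o,u \right)} = 3 - u$
$a{\left(-10,V \right)} E{\left(8,p{\left(5 \right)} \right)} = \left(3 - \frac{4}{3}\right) 8 \left(1 + 7 \cdot 6\right) = \left(3 - \frac{4}{3}\right) 8 \left(1 + 42\right) = \frac{5 \cdot 8 \cdot 43}{3} = \frac{5}{3} \cdot 344 = \frac{1720}{3}$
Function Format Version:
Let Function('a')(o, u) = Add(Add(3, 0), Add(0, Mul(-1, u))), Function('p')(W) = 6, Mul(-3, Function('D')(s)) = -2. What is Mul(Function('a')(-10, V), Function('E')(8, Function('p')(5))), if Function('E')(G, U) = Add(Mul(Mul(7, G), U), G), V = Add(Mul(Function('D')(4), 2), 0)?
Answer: Rational(1720, 3) ≈ 573.33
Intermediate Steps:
Function('D')(s) = Rational(2, 3) (Function('D')(s) = Mul(Rational(-1, 3), -2) = Rational(2, 3))
V = Rational(4, 3) (V = Add(Mul(Rational(2, 3), 2), 0) = Add(Rational(4, 3), 0) = Rational(4, 3) ≈ 1.3333)
Function('E')(G, U) = Add(G, Mul(7, G, U)) (Function('E')(G, U) = Add(Mul(7, G, U), G) = Add(G, Mul(7, G, U)))
Function('a')(o, u) = Add(3, Mul(-1, u))
Mul(Function('a')(-10, V), Function('E')(8, Function('p')(5))) = Mul(Add(3, Mul(-1, Rational(4, 3))), Mul(8, Add(1, Mul(7, 6)))) = Mul(Add(3, Rational(-4, 3)), Mul(8, Add(1, 42))) = Mul(Rational(5, 3), Mul(8, 43)) = Mul(Rational(5, 3), 344) = Rational(1720, 3)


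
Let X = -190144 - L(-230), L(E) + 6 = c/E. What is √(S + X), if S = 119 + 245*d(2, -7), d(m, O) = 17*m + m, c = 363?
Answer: I*√9585343610/230 ≈ 425.67*I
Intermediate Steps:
L(E) = -6 + 363/E
d(m, O) = 18*m
S = 8939 (S = 119 + 245*(18*2) = 119 + 245*36 = 119 + 8820 = 8939)
X = -43731377/230 (X = -190144 - (-6 + 363/(-230)) = -190144 - (-6 + 363*(-1/230)) = -190144 - (-6 - 363/230) = -190144 - 1*(-1743/230) = -190144 + 1743/230 = -43731377/230 ≈ -1.9014e+5)
√(S + X) = √(8939 - 43731377/230) = √(-41675407/230) = I*√9585343610/230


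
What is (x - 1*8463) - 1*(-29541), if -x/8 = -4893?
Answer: 60222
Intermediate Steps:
x = 39144 (x = -8*(-4893) = 39144)
(x - 1*8463) - 1*(-29541) = (39144 - 1*8463) - 1*(-29541) = (39144 - 8463) + 29541 = 30681 + 29541 = 60222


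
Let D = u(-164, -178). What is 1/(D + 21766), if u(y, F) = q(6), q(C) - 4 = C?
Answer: 1/21776 ≈ 4.5922e-5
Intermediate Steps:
q(C) = 4 + C
u(y, F) = 10 (u(y, F) = 4 + 6 = 10)
D = 10
1/(D + 21766) = 1/(10 + 21766) = 1/21776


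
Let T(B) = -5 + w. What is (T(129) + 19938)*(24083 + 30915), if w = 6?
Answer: 1096605122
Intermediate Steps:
T(B) = 1 (T(B) = -5 + 6 = 1)
(T(129) + 19938)*(24083 + 30915) = (1 + 19938)*(24083 + 30915) = 19939*54998 = 1096605122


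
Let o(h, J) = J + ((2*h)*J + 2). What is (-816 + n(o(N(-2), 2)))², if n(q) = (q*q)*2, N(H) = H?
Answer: 614656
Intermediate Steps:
o(h, J) = 2 + J + 2*J*h (o(h, J) = J + (2*J*h + 2) = J + (2 + 2*J*h) = 2 + J + 2*J*h)
n(q) = 2*q² (n(q) = q²*2 = 2*q²)
(-816 + n(o(N(-2), 2)))² = (-816 + 2*(2 + 2 + 2*2*(-2))²)² = (-816 + 2*(2 + 2 - 8)²)² = (-816 + 2*(-4)²)² = (-816 + 2*16)² = (-816 + 32)² = (-784)² = 614656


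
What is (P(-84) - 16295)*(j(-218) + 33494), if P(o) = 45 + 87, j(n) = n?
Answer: -537839988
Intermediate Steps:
P(o) = 132
(P(-84) - 16295)*(j(-218) + 33494) = (132 - 16295)*(-218 + 33494) = -16163*33276 = -537839988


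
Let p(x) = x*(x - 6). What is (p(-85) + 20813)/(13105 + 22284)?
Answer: 28548/35389 ≈ 0.80669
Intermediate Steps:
p(x) = x*(-6 + x)
(p(-85) + 20813)/(13105 + 22284) = (-85*(-6 - 85) + 20813)/(13105 + 22284) = (-85*(-91) + 20813)/35389 = (7735 + 20813)*(1/35389) = 28548*(1/35389) = 28548/35389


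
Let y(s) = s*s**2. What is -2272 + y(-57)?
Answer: -187465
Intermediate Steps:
y(s) = s**3
-2272 + y(-57) = -2272 + (-57)**3 = -2272 - 185193 = -187465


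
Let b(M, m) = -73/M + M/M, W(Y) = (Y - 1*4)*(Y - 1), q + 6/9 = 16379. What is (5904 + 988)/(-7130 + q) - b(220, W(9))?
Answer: 94041/1220780 ≈ 0.077034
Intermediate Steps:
q = 49135/3 (q = -2/3 + 16379 = 49135/3 ≈ 16378.)
W(Y) = (-1 + Y)*(-4 + Y) (W(Y) = (Y - 4)*(-1 + Y) = (-4 + Y)*(-1 + Y) = (-1 + Y)*(-4 + Y))
b(M, m) = 1 - 73/M (b(M, m) = -73/M + 1 = 1 - 73/M)
(5904 + 988)/(-7130 + q) - b(220, W(9)) = (5904 + 988)/(-7130 + 49135/3) - (-73 + 220)/220 = 6892/(27745/3) - 147/220 = 6892*(3/27745) - 1*147/220 = 20676/27745 - 147/220 = 94041/1220780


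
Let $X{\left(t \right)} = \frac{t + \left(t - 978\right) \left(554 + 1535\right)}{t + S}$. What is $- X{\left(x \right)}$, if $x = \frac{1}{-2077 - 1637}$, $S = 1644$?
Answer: $\frac{7587860078}{6105815} \approx 1242.7$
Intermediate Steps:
$x = - \frac{1}{3714}$ ($x = \frac{1}{-2077 - 1637} = \frac{1}{-3714} = - \frac{1}{3714} \approx -0.00026925$)
$X{\left(t \right)} = \frac{-2043042 + 2090 t}{1644 + t}$ ($X{\left(t \right)} = \frac{t + \left(t - 978\right) \left(554 + 1535\right)}{t + 1644} = \frac{t + \left(-978 + t\right) 2089}{1644 + t} = \frac{t + \left(-2043042 + 2089 t\right)}{1644 + t} = \frac{-2043042 + 2090 t}{1644 + t}$)
$- X{\left(x \right)} = - \frac{2 \left(-1021521 + 1045 \left(- \frac{1}{3714}\right)\right)}{1644 - \frac{1}{3714}} = - \frac{2 \left(-1021521 - \frac{1045}{3714}\right)}{\frac{6105815}{3714}} = - \frac{2 \cdot 3714 \left(-3793930039\right)}{6105815 \cdot 3714} = \left(-1\right) \left(- \frac{7587860078}{6105815}\right) = \frac{7587860078}{6105815}$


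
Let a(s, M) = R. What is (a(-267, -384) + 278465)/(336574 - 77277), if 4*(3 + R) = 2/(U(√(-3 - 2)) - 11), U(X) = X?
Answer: 70172413/65342844 - I*√5/65342844 ≈ 1.0739 - 3.4221e-8*I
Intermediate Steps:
R = -3 + 1/(2*(-11 + I*√5)) (R = -3 + (2/(√(-3 - 2) - 11))/4 = -3 + (2/(√(-5) - 11))/4 = -3 + (2/(I*√5 - 11))/4 = -3 + (2/(-11 + I*√5))/4 = -3 + 1/(2*(-11 + I*√5)) ≈ -3.0437 - 0.0088733*I)
a(s, M) = -767/252 - I*√5/252
(a(-267, -384) + 278465)/(336574 - 77277) = ((-767/252 - I*√5/252) + 278465)/(336574 - 77277) = (70172413/252 - I*√5/252)/259297 = (70172413/252 - I*√5/252)*(1/259297) = 70172413/65342844 - I*√5/65342844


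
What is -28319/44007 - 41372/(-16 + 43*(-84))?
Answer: 429479068/39914349 ≈ 10.760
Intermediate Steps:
-28319/44007 - 41372/(-16 + 43*(-84)) = -28319*1/44007 - 41372/(-16 - 3612) = -28319/44007 - 41372/(-3628) = -28319/44007 - 41372*(-1/3628) = -28319/44007 + 10343/907 = 429479068/39914349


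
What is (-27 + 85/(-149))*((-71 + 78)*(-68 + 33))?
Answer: 1006460/149 ≈ 6754.8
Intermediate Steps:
(-27 + 85/(-149))*((-71 + 78)*(-68 + 33)) = (-27 + 85*(-1/149))*(7*(-35)) = (-27 - 85/149)*(-245) = -4108/149*(-245) = 1006460/149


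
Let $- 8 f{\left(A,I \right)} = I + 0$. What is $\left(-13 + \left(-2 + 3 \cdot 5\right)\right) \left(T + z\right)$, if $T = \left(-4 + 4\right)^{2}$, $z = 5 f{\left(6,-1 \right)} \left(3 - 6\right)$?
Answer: $0$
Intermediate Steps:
$f{\left(A,I \right)} = - \frac{I}{8}$ ($f{\left(A,I \right)} = - \frac{I + 0}{8} = - \frac{I}{8}$)
$z = - \frac{15}{8}$ ($z = 5 \left(\left(- \frac{1}{8}\right) \left(-1\right)\right) \left(3 - 6\right) = 5 \cdot \frac{1}{8} \left(3 - 6\right) = \frac{5}{8} \left(-3\right) = - \frac{15}{8} \approx -1.875$)
$T = 0$ ($T = 0^{2} = 0$)
$\left(-13 + \left(-2 + 3 \cdot 5\right)\right) \left(T + z\right) = \left(-13 + \left(-2 + 3 \cdot 5\right)\right) \left(0 - \frac{15}{8}\right) = \left(-13 + \left(-2 + 15\right)\right) \left(- \frac{15}{8}\right) = \left(-13 + 13\right) \left(- \frac{15}{8}\right) = 0 \left(- \frac{15}{8}\right) = 0$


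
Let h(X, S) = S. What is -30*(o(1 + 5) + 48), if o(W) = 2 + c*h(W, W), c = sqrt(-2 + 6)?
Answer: -1860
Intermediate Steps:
c = 2 (c = sqrt(4) = 2)
o(W) = 2 + 2*W
-30*(o(1 + 5) + 48) = -30*((2 + 2*(1 + 5)) + 48) = -30*((2 + 2*6) + 48) = -30*((2 + 12) + 48) = -30*(14 + 48) = -30*62 = -1860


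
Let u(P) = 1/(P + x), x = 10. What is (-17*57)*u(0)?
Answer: -969/10 ≈ -96.900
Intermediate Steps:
u(P) = 1/(10 + P) (u(P) = 1/(P + 10) = 1/(10 + P))
(-17*57)*u(0) = (-17*57)/(10 + 0) = -969/10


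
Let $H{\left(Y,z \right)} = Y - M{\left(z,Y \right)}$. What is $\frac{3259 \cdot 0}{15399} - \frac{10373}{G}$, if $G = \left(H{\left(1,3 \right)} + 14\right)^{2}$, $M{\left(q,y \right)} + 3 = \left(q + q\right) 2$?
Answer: $- \frac{10373}{36} \approx -288.14$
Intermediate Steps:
$M{\left(q,y \right)} = -3 + 4 q$ ($M{\left(q,y \right)} = -3 + \left(q + q\right) 2 = -3 + 2 q 2 = -3 + 4 q$)
$H{\left(Y,z \right)} = 3 + Y - 4 z$ ($H{\left(Y,z \right)} = Y - \left(-3 + 4 z\right) = 3 + Y - 4 z$)
$G = 36$ ($G = \left(\left(3 + 1 - 12\right) + 14\right)^{2} = \left(-8 + 14\right)^{2} = 6^{2} = 36$)
$\frac{3259 \cdot 0}{15399} - \frac{10373}{G} = \frac{3259 \cdot 0}{15399} - \frac{10373}{36} = 0 \cdot \frac{1}{15399} - \frac{10373}{36} = 0 - \frac{10373}{36} = - \frac{10373}{36}$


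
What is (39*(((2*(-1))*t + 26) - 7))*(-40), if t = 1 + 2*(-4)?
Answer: -51480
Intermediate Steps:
t = -7 (t = 1 - 8 = -7)
(39*(((2*(-1))*t + 26) - 7))*(-40) = (39*(((2*(-1))*(-7) + 26) - 7))*(-40) = (39*((-2*(-7) + 26) - 7))*(-40) = (39*((14 + 26) - 7))*(-40) = (39*(40 - 7))*(-40) = (39*33)*(-40) = 1287*(-40) = -51480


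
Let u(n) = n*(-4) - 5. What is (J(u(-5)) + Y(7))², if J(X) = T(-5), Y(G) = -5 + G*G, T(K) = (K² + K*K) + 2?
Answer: 9216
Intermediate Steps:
u(n) = -5 - 4*n (u(n) = -4*n - 5 = -5 - 4*n)
T(K) = 2 + 2*K² (T(K) = (K² + K²) + 2 = 2*K² + 2 = 2 + 2*K²)
Y(G) = -5 + G²
J(X) = 52 (J(X) = 2 + 2*(-5)² = 2 + 2*25 = 2 + 50 = 52)
(J(u(-5)) + Y(7))² = (52 + (-5 + 7²))² = (52 + (-5 + 49))² = (52 + 44)² = 96² = 9216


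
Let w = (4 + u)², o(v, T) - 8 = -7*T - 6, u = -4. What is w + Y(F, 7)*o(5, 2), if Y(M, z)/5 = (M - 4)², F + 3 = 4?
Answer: -540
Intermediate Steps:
F = 1 (F = -3 + 4 = 1)
o(v, T) = 2 - 7*T (o(v, T) = 8 + (-7*T - 6) = 8 + (-6 - 7*T) = 2 - 7*T)
w = 0 (w = (4 - 4)² = 0² = 0)
Y(M, z) = 5*(-4 + M)² (Y(M, z) = 5*(M - 4)² = 5*(-4 + M)²)
w + Y(F, 7)*o(5, 2) = 0 + (5*(-4 + 1)²)*(2 - 7*2) = 0 + (5*(-3)²)*(2 - 14) = 0 + (5*9)*(-12) = 0 + 45*(-12) = 0 - 540 = -540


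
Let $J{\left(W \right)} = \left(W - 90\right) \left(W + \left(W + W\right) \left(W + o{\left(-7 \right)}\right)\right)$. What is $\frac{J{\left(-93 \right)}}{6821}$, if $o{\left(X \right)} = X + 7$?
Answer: $- \frac{3148515}{6821} \approx -461.59$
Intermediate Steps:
$o{\left(X \right)} = 7 + X$
$J{\left(W \right)} = \left(-90 + W\right) \left(W + 2 W^{2}\right)$ ($J{\left(W \right)} = \left(W - 90\right) \left(W + \left(W + W\right) \left(W + \left(7 - 7\right)\right)\right) = \left(-90 + W\right) \left(W + 2 W \left(W + 0\right)\right) = \left(-90 + W\right) \left(W + 2 W W\right) = \left(-90 + W\right) \left(W + 2 W^{2}\right)$)
$\frac{J{\left(-93 \right)}}{6821} = \frac{\left(-93\right) \left(-90 - -16647 + 2 \left(-93\right)^{2}\right)}{6821} = - 93 \left(-90 + 16647 + 2 \cdot 8649\right) \frac{1}{6821} = - 93 \left(-90 + 16647 + 17298\right) \frac{1}{6821} = \left(-93\right) 33855 \cdot \frac{1}{6821} = \left(-3148515\right) \frac{1}{6821} = - \frac{3148515}{6821}$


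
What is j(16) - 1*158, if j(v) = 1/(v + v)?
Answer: -5055/32 ≈ -157.97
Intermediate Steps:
j(v) = 1/(2*v)
j(16) - 1*158 = (1/2)/16 - 1*158 = (1/2)*(1/16) - 158 = 1/32 - 158 = -5055/32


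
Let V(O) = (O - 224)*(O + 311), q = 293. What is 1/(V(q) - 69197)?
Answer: -1/27521 ≈ -3.6336e-5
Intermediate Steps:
V(O) = (-224 + O)*(311 + O)
1/(V(q) - 69197) = 1/((-69664 + 293² + 87*293) - 69197) = 1/((-69664 + 85849 + 25491) - 69197) = 1/(41676 - 69197) = 1/(-27521) = -1/27521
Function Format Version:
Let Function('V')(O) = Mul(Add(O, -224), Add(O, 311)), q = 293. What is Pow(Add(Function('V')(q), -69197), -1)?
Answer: Rational(-1, 27521) ≈ -3.6336e-5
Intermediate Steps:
Function('V')(O) = Mul(Add(-224, O), Add(311, O))
Pow(Add(Function('V')(q), -69197), -1) = Pow(Add(Add(-69664, Pow(293, 2), Mul(87, 293)), -69197), -1) = Pow(Add(Add(-69664, 85849, 25491), -69197), -1) = Pow(Add(41676, -69197), -1) = Pow(-27521, -1) = Rational(-1, 27521)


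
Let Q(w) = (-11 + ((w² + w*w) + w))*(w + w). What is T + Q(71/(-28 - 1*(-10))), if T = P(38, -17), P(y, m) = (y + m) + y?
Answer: -49999/729 ≈ -68.586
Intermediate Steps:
P(y, m) = m + 2*y (P(y, m) = (m + y) + y = m + 2*y)
T = 59 (T = -17 + 2*38 = -17 + 76 = 59)
Q(w) = 2*w*(-11 + w + 2*w²) (Q(w) = (-11 + ((w² + w²) + w))*(2*w) = (-11 + (2*w² + w))*(2*w) = (-11 + (w + 2*w²))*(2*w) = (-11 + w + 2*w²)*(2*w) = 2*w*(-11 + w + 2*w²))
T + Q(71/(-28 - 1*(-10))) = 59 + 2*(71/(-28 - 1*(-10)))*(-11 + 71/(-28 - 1*(-10)) + 2*(71/(-28 - 1*(-10)))²) = 59 + 2*(71/(-28 + 10))*(-11 + 71/(-28 + 10) + 2*(71/(-28 + 10))²) = 59 + 2*(71/(-18))*(-11 + 71/(-18) + 2*(71/(-18))²) = 59 + 2*(71*(-1/18))*(-11 + 71*(-1/18) + 2*(71*(-1/18))²) = 59 + 2*(-71/18)*(-11 - 71/18 + 2*(-71/18)²) = 59 + 2*(-71/18)*(-11 - 71/18 + 2*(5041/324)) = 59 + 2*(-71/18)*(-11 - 71/18 + 5041/162) = 59 + 2*(-71/18)*(1310/81) = 59 - 93010/729 = -49999/729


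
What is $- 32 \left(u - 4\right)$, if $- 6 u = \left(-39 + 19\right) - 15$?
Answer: $- \frac{176}{3} \approx -58.667$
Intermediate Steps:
$u = \frac{35}{6}$ ($u = - \frac{\left(-39 + 19\right) - 15}{6} = - \frac{-20 - 15}{6} = \left(- \frac{1}{6}\right) \left(-35\right) = \frac{35}{6} \approx 5.8333$)
$- 32 \left(u - 4\right) = - 32 \left(\frac{35}{6} - 4\right) = \left(-32\right) \frac{11}{6} = - \frac{176}{3}$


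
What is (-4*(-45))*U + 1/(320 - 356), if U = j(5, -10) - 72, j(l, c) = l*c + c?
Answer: -855361/36 ≈ -23760.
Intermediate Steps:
j(l, c) = c + c*l (j(l, c) = c*l + c = c + c*l)
U = -132 (U = -10*(1 + 5) - 72 = -10*6 - 72 = -60 - 72 = -132)
(-4*(-45))*U + 1/(320 - 356) = -4*(-45)*(-132) + 1/(320 - 356) = 180*(-132) + 1/(-36) = -23760 - 1/36 = -855361/36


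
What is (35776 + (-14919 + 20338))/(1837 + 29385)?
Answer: 41195/31222 ≈ 1.3194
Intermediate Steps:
(35776 + (-14919 + 20338))/(1837 + 29385) = (35776 + 5419)/31222 = 41195*(1/31222) = 41195/31222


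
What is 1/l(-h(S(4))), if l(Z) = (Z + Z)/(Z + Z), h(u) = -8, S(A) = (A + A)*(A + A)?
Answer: 1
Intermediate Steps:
S(A) = 4*A² (S(A) = (2*A)*(2*A) = 4*A²)
l(Z) = 1 (l(Z) = (2*Z)/((2*Z)) = (2*Z)*(1/(2*Z)) = 1)
1/l(-h(S(4))) = 1/1 = 1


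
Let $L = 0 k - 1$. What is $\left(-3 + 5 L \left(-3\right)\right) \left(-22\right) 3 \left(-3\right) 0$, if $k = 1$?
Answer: $0$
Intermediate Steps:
$L = -1$ ($L = 0 \cdot 1 - 1 = 0 - 1 = -1$)
$\left(-3 + 5 L \left(-3\right)\right) \left(-22\right) 3 \left(-3\right) 0 = \left(-3 + 5 \left(-1\right) \left(-3\right)\right) \left(-22\right) 3 \left(-3\right) 0 = \left(-3 - -15\right) \left(-22\right) \left(\left(-9\right) 0\right) = \left(-3 + 15\right) \left(-22\right) 0 = 12 \left(-22\right) 0 = \left(-264\right) 0 = 0$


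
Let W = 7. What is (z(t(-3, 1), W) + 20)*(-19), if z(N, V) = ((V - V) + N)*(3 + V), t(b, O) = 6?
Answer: -1520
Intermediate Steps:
z(N, V) = N*(3 + V) (z(N, V) = (0 + N)*(3 + V) = N*(3 + V))
(z(t(-3, 1), W) + 20)*(-19) = (6*(3 + 7) + 20)*(-19) = (6*10 + 20)*(-19) = (60 + 20)*(-19) = 80*(-19) = -1520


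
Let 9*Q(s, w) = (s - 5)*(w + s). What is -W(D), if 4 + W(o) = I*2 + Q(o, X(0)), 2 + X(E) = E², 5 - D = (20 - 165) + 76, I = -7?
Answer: -534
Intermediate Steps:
D = 74 (D = 5 - ((20 - 165) + 76) = 5 - (-145 + 76) = 5 - 1*(-69) = 5 + 69 = 74)
X(E) = -2 + E²
Q(s, w) = (-5 + s)*(s + w)/9 (Q(s, w) = ((s - 5)*(w + s))/9 = ((-5 + s)*(s + w))/9 = (-5 + s)*(s + w)/9)
W(o) = -152/9 - 7*o/9 + o²/9 (W(o) = -4 + (-7*2 + (-5*o/9 - 5*(-2 + 0²)/9 + o²/9 + o*(-2 + 0²)/9)) = -4 + (-14 + (-5*o/9 - 5*(-2 + 0)/9 + o²/9 + o*(-2 + 0)/9)) = -4 + (-14 + (-5*o/9 - 5/9*(-2) + o²/9 + (⅑)*o*(-2))) = -4 + (-14 + (-5*o/9 + 10/9 + o²/9 - 2*o/9)) = -4 + (-14 + (10/9 - 7*o/9 + o²/9)) = -4 + (-116/9 - 7*o/9 + o²/9) = -152/9 - 7*o/9 + o²/9)
-W(D) = -(-152/9 - 7/9*74 + (⅑)*74²) = -(-152/9 - 518/9 + (⅑)*5476) = -(-152/9 - 518/9 + 5476/9) = -1*534 = -534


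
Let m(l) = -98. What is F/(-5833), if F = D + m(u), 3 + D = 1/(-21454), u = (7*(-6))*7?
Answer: 114045/6586378 ≈ 0.017315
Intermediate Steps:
u = -294 (u = -42*7 = -294)
D = -64363/21454 (D = -3 + 1/(-21454) = -3 - 1/21454 = -64363/21454 ≈ -3.0000)
F = -2166855/21454 (F = -64363/21454 - 98 = -2166855/21454 ≈ -101.00)
F/(-5833) = -2166855/21454/(-5833) = -2166855/21454*(-1/5833) = 114045/6586378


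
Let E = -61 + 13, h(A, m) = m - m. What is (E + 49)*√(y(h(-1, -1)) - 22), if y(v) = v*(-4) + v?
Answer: I*√22 ≈ 4.6904*I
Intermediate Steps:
h(A, m) = 0
y(v) = -3*v (y(v) = -4*v + v = -3*v)
E = -48
(E + 49)*√(y(h(-1, -1)) - 22) = (-48 + 49)*√(-3*0 - 22) = 1*√(0 - 22) = 1*√(-22) = 1*(I*√22) = I*√22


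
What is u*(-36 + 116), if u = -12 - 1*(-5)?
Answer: -560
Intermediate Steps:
u = -7 (u = -12 + 5 = -7)
u*(-36 + 116) = -7*(-36 + 116) = -7*80 = -560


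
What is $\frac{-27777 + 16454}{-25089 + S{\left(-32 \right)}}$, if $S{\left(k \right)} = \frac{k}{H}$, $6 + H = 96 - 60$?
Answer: $\frac{169845}{376351} \approx 0.45129$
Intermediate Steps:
$H = 30$ ($H = -6 + \left(96 - 60\right) = -6 + 36 = 30$)
$S{\left(k \right)} = \frac{k}{30}$
$\frac{-27777 + 16454}{-25089 + S{\left(-32 \right)}} = \frac{-27777 + 16454}{-25089 + \frac{1}{30} \left(-32\right)} = - \frac{11323}{-25089 - \frac{16}{15}} = - \frac{11323}{- \frac{376351}{15}} = \left(-11323\right) \left(- \frac{15}{376351}\right) = \frac{169845}{376351}$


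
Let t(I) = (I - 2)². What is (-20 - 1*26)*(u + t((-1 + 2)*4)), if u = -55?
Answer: 2346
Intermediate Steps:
t(I) = (-2 + I)²
(-20 - 1*26)*(u + t((-1 + 2)*4)) = (-20 - 1*26)*(-55 + (-2 + (-1 + 2)*4)²) = (-20 - 26)*(-55 + (-2 + 1*4)²) = -46*(-55 + (-2 + 4)²) = -46*(-55 + 2²) = -46*(-55 + 4) = -46*(-51) = 2346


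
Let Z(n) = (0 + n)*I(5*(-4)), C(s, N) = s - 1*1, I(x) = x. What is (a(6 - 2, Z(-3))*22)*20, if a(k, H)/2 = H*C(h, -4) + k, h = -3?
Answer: -207680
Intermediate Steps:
C(s, N) = -1 + s (C(s, N) = s - 1 = -1 + s)
Z(n) = -20*n (Z(n) = (0 + n)*(5*(-4)) = n*(-20) = -20*n)
a(k, H) = -8*H + 2*k (a(k, H) = 2*(H*(-1 - 3) + k) = 2*(H*(-4) + k) = 2*(-4*H + k) = 2*(k - 4*H) = -8*H + 2*k)
(a(6 - 2, Z(-3))*22)*20 = ((-(-160)*(-3) + 2*(6 - 2))*22)*20 = ((-8*60 + 2*4)*22)*20 = ((-480 + 8)*22)*20 = -472*22*20 = -10384*20 = -207680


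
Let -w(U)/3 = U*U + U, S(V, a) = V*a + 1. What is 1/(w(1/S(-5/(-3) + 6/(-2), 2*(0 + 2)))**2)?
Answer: 28561/8100 ≈ 3.5261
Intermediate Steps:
S(V, a) = 1 + V*a
w(U) = -3*U - 3*U**2 (w(U) = -3*(U*U + U) = -3*(U**2 + U) = -3*(U + U**2) = -3*U - 3*U**2)
1/(w(1/S(-5/(-3) + 6/(-2), 2*(0 + 2)))**2) = 1/((-3*(1 + 1/(1 + (-5/(-3) + 6/(-2))*(2*(0 + 2))))/(1 + (-5/(-3) + 6/(-2))*(2*(0 + 2))))**2) = 1/((-3*(1 + 1/(1 + (-5*(-1/3) + 6*(-1/2))*(2*2)))/(1 + (-5*(-1/3) + 6*(-1/2))*(2*2)))**2) = 1/((-3*(1 + 1/(1 + (5/3 - 3)*4))/(1 + (5/3 - 3)*4))**2) = 1/((-3*(1 + 1/(1 - 4/3*4))/(1 - 4/3*4))**2) = 1/((-3*(1 + 1/(1 - 16/3))/(1 - 16/3))**2) = 1/((-3*(1 + 1/(-13/3))/(-13/3))**2) = 1/((-3*(-3/13)*(1 - 3/13))**2) = 1/((-3*(-3/13)*10/13)**2) = 1/((90/169)**2) = 1/(8100/28561) = 28561/8100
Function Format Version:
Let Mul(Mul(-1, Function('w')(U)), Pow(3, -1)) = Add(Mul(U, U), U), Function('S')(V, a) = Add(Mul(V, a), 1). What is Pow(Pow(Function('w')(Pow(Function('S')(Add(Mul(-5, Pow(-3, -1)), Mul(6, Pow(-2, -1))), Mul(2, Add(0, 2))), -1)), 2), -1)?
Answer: Rational(28561, 8100) ≈ 3.5261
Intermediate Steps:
Function('S')(V, a) = Add(1, Mul(V, a))
Function('w')(U) = Add(Mul(-3, U), Mul(-3, Pow(U, 2))) (Function('w')(U) = Mul(-3, Add(Mul(U, U), U)) = Mul(-3, Add(Pow(U, 2), U)) = Mul(-3, Add(U, Pow(U, 2))) = Add(Mul(-3, U), Mul(-3, Pow(U, 2))))
Pow(Pow(Function('w')(Pow(Function('S')(Add(Mul(-5, Pow(-3, -1)), Mul(6, Pow(-2, -1))), Mul(2, Add(0, 2))), -1)), 2), -1) = Pow(Pow(Mul(-3, Pow(Add(1, Mul(Add(Mul(-5, Pow(-3, -1)), Mul(6, Pow(-2, -1))), Mul(2, Add(0, 2)))), -1), Add(1, Pow(Add(1, Mul(Add(Mul(-5, Pow(-3, -1)), Mul(6, Pow(-2, -1))), Mul(2, Add(0, 2)))), -1))), 2), -1) = Pow(Pow(Mul(-3, Pow(Add(1, Mul(Add(Mul(-5, Rational(-1, 3)), Mul(6, Rational(-1, 2))), Mul(2, 2))), -1), Add(1, Pow(Add(1, Mul(Add(Mul(-5, Rational(-1, 3)), Mul(6, Rational(-1, 2))), Mul(2, 2))), -1))), 2), -1) = Pow(Pow(Mul(-3, Pow(Add(1, Mul(Add(Rational(5, 3), -3), 4)), -1), Add(1, Pow(Add(1, Mul(Add(Rational(5, 3), -3), 4)), -1))), 2), -1) = Pow(Pow(Mul(-3, Pow(Add(1, Mul(Rational(-4, 3), 4)), -1), Add(1, Pow(Add(1, Mul(Rational(-4, 3), 4)), -1))), 2), -1) = Pow(Pow(Mul(-3, Pow(Add(1, Rational(-16, 3)), -1), Add(1, Pow(Add(1, Rational(-16, 3)), -1))), 2), -1) = Pow(Pow(Mul(-3, Pow(Rational(-13, 3), -1), Add(1, Pow(Rational(-13, 3), -1))), 2), -1) = Pow(Pow(Mul(-3, Rational(-3, 13), Add(1, Rational(-3, 13))), 2), -1) = Pow(Pow(Mul(-3, Rational(-3, 13), Rational(10, 13)), 2), -1) = Pow(Pow(Rational(90, 169), 2), -1) = Pow(Rational(8100, 28561), -1) = Rational(28561, 8100)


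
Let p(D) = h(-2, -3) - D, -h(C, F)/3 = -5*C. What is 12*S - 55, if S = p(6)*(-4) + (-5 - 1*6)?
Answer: 1541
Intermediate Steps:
h(C, F) = 15*C (h(C, F) = -(-15)*C = 15*C)
p(D) = -30 - D (p(D) = 15*(-2) - D = -30 - D)
S = 133 (S = (-30 - 1*6)*(-4) + (-5 - 1*6) = (-30 - 6)*(-4) + (-5 - 6) = -36*(-4) - 11 = 144 - 11 = 133)
12*S - 55 = 12*133 - 55 = 1596 - 55 = 1541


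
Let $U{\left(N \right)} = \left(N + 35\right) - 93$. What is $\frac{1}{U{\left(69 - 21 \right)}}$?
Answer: $- \frac{1}{10} \approx -0.1$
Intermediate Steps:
$U{\left(N \right)} = -58 + N$ ($U{\left(N \right)} = \left(35 + N\right) - 93 = -58 + N$)
$\frac{1}{U{\left(69 - 21 \right)}} = \frac{1}{-58 + \left(69 - 21\right)} = \frac{1}{-58 + 48} = \frac{1}{-10} = - \frac{1}{10}$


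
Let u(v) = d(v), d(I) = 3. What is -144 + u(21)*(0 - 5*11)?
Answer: -309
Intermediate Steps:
u(v) = 3
-144 + u(21)*(0 - 5*11) = -144 + 3*(0 - 5*11) = -144 + 3*(0 - 55) = -144 + 3*(-55) = -144 - 165 = -309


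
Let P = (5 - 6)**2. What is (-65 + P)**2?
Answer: 4096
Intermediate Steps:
P = 1 (P = (-1)**2 = 1)
(-65 + P)**2 = (-65 + 1)**2 = (-64)**2 = 4096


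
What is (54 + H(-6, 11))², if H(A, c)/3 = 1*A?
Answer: 1296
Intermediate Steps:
H(A, c) = 3*A (H(A, c) = 3*(1*A) = 3*A)
(54 + H(-6, 11))² = (54 + 3*(-6))² = (54 - 18)² = 36² = 1296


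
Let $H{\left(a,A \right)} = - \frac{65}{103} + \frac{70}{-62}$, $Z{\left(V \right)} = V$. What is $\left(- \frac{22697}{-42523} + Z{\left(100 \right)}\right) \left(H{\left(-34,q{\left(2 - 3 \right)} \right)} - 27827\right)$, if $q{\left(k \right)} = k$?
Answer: $- \frac{379864395953307}{135775939} \approx -2.7977 \cdot 10^{6}$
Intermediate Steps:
$H{\left(a,A \right)} = - \frac{5620}{3193}$ ($H{\left(a,A \right)} = \left(-65\right) \frac{1}{103} + 70 \left(- \frac{1}{62}\right) = - \frac{65}{103} - \frac{35}{31} = - \frac{5620}{3193}$)
$\left(- \frac{22697}{-42523} + Z{\left(100 \right)}\right) \left(H{\left(-34,q{\left(2 - 3 \right)} \right)} - 27827\right) = \left(- \frac{22697}{-42523} + 100\right) \left(- \frac{5620}{3193} - 27827\right) = \left(\left(-22697\right) \left(- \frac{1}{42523}\right) + 100\right) \left(- \frac{88857231}{3193}\right) = \left(\frac{22697}{42523} + 100\right) \left(- \frac{88857231}{3193}\right) = \frac{4274997}{42523} \left(- \frac{88857231}{3193}\right) = - \frac{379864395953307}{135775939}$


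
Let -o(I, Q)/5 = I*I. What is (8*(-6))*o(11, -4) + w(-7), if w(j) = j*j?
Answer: 29089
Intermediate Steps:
w(j) = j²
o(I, Q) = -5*I² (o(I, Q) = -5*I*I = -5*I²)
(8*(-6))*o(11, -4) + w(-7) = (8*(-6))*(-5*11²) + (-7)² = -(-240)*121 + 49 = -48*(-605) + 49 = 29040 + 49 = 29089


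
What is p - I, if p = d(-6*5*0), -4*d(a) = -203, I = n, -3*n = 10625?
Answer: 43109/12 ≈ 3592.4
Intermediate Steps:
n = -10625/3 (n = -⅓*10625 = -10625/3 ≈ -3541.7)
I = -10625/3 ≈ -3541.7
d(a) = 203/4 (d(a) = -¼*(-203) = 203/4)
p = 203/4 ≈ 50.750
p - I = 203/4 - 1*(-10625/3) = 203/4 + 10625/3 = 43109/12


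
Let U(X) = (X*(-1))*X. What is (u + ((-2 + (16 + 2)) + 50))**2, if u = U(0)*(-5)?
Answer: 4356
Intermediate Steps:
U(X) = -X**2 (U(X) = (-X)*X = -X**2)
u = 0 (u = -1*0**2*(-5) = -1*0*(-5) = 0*(-5) = 0)
(u + ((-2 + (16 + 2)) + 50))**2 = (0 + ((-2 + (16 + 2)) + 50))**2 = (0 + ((-2 + 18) + 50))**2 = (0 + (16 + 50))**2 = (0 + 66)**2 = 66**2 = 4356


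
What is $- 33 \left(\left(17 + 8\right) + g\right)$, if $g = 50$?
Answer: $-2475$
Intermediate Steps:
$- 33 \left(\left(17 + 8\right) + g\right) = - 33 \left(\left(17 + 8\right) + 50\right) = - 33 \left(25 + 50\right) = \left(-33\right) 75 = -2475$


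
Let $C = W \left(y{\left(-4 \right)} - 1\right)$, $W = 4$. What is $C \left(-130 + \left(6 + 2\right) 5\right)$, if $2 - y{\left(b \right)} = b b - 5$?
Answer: $3600$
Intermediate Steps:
$y{\left(b \right)} = 7 - b^{2}$ ($y{\left(b \right)} = 2 - \left(b b - 5\right) = 2 - \left(b^{2} - 5\right) = 2 - \left(-5 + b^{2}\right) = 7 - b^{2}$)
$C = -40$ ($C = 4 \left(\left(7 - \left(-4\right)^{2}\right) - 1\right) = 4 \left(\left(7 - 16\right) - 1\right) = 4 \left(-9 - 1\right) = 4 \left(-10\right) = -40$)
$C \left(-130 + \left(6 + 2\right) 5\right) = - 40 \left(-130 + \left(6 + 2\right) 5\right) = - 40 \left(-130 + 8 \cdot 5\right) = - 40 \left(-130 + 40\right) = \left(-40\right) \left(-90\right) = 3600$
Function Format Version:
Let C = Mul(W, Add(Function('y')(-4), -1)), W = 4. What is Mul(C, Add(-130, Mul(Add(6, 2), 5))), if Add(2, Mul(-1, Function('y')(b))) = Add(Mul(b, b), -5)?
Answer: 3600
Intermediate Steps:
Function('y')(b) = Add(7, Mul(-1, Pow(b, 2))) (Function('y')(b) = Add(2, Mul(-1, Add(Mul(b, b), -5))) = Add(2, Mul(-1, Add(Pow(b, 2), -5))) = Add(2, Mul(-1, Add(-5, Pow(b, 2)))) = Add(2, Add(5, Mul(-1, Pow(b, 2)))) = Add(7, Mul(-1, Pow(b, 2))))
C = -40 (C = Mul(4, Add(Add(7, Mul(-1, Pow(-4, 2))), -1)) = Mul(4, Add(Add(7, Mul(-1, 16)), -1)) = Mul(4, Add(Add(7, -16), -1)) = Mul(4, Add(-9, -1)) = Mul(4, -10) = -40)
Mul(C, Add(-130, Mul(Add(6, 2), 5))) = Mul(-40, Add(-130, Mul(Add(6, 2), 5))) = Mul(-40, Add(-130, Mul(8, 5))) = Mul(-40, Add(-130, 40)) = Mul(-40, -90) = 3600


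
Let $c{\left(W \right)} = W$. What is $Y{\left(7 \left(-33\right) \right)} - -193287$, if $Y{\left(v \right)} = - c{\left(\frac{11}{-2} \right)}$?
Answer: $\frac{386585}{2} \approx 1.9329 \cdot 10^{5}$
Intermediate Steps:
$Y{\left(v \right)} = \frac{11}{2}$ ($Y{\left(v \right)} = - \frac{11}{-2} = - \frac{11 \left(-1\right)}{2} = \left(-1\right) \left(- \frac{11}{2}\right) = \frac{11}{2}$)
$Y{\left(7 \left(-33\right) \right)} - -193287 = \frac{11}{2} - -193287 = \frac{11}{2} + 193287 = \frac{386585}{2}$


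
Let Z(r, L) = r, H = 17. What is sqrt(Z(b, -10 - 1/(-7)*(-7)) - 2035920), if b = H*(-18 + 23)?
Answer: I*sqrt(2035835) ≈ 1426.8*I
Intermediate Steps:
b = 85 (b = 17*(-18 + 23) = 17*5 = 85)
sqrt(Z(b, -10 - 1/(-7)*(-7)) - 2035920) = sqrt(85 - 2035920) = sqrt(-2035835) = I*sqrt(2035835)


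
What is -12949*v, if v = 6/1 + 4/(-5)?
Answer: -336674/5 ≈ -67335.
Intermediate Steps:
v = 26/5 (v = 6*1 + 4*(-⅕) = 6 - ⅘ = 26/5 ≈ 5.2000)
-12949*v = -12949*26/5 = -336674/5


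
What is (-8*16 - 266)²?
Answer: 155236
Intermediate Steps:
(-8*16 - 266)² = (-128 - 266)² = (-394)² = 155236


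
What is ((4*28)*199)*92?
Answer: 2050496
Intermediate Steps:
((4*28)*199)*92 = (112*199)*92 = 22288*92 = 2050496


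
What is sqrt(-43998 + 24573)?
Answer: 5*I*sqrt(777) ≈ 139.37*I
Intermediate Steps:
sqrt(-43998 + 24573) = sqrt(-19425) = 5*I*sqrt(777)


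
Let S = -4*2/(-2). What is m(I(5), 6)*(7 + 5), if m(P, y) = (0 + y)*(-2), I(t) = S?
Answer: -144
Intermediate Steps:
S = 4 (S = -8*(-½) = 4)
I(t) = 4
m(P, y) = -2*y (m(P, y) = y*(-2) = -2*y)
m(I(5), 6)*(7 + 5) = (-2*6)*(7 + 5) = -12*12 = -144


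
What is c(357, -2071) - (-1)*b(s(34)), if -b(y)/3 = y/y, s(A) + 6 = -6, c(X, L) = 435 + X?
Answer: 789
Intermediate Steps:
s(A) = -12 (s(A) = -6 - 6 = -12)
b(y) = -3 (b(y) = -3*y/y = -3*1 = -3)
c(357, -2071) - (-1)*b(s(34)) = (435 + 357) - (-1)*(-3) = 792 - 1*3 = 792 - 3 = 789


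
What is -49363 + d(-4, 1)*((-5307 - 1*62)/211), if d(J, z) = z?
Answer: -10420962/211 ≈ -49388.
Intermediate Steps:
-49363 + d(-4, 1)*((-5307 - 1*62)/211) = -49363 + 1*((-5307 - 1*62)/211) = -49363 + 1*((-5307 - 62)*(1/211)) = -49363 + 1*(-5369*1/211) = -49363 + 1*(-5369/211) = -49363 - 5369/211 = -10420962/211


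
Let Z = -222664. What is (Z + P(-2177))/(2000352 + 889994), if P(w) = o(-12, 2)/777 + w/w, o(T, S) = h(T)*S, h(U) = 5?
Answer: -173009141/2245798842 ≈ -0.077037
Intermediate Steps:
o(T, S) = 5*S
P(w) = 787/777 (P(w) = (5*2)/777 + w/w = 10*(1/777) + 1 = 10/777 + 1 = 787/777)
(Z + P(-2177))/(2000352 + 889994) = (-222664 + 787/777)/(2000352 + 889994) = -173009141/777/2890346 = -173009141/777*1/2890346 = -173009141/2245798842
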